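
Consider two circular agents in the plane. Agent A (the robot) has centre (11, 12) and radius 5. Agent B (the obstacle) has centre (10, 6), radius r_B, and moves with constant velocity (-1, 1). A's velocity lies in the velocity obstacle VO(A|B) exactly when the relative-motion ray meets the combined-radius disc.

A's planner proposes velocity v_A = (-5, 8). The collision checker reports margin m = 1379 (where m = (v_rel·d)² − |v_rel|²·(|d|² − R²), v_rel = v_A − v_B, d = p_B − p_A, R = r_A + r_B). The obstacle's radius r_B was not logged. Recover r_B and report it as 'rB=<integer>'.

m = 1379
d = (-1, -6);  v_rel = (-4, 7),  |v_rel|² = 65
v_rel×d = (-4)·(-6) − (7)·(-1) = 31
since m = R²·65 − 31²:  R² = (961 + 1379) / 65 = 36
R = √36 = 6  ⇒  r_B = 6 − 5 = 1

rB=1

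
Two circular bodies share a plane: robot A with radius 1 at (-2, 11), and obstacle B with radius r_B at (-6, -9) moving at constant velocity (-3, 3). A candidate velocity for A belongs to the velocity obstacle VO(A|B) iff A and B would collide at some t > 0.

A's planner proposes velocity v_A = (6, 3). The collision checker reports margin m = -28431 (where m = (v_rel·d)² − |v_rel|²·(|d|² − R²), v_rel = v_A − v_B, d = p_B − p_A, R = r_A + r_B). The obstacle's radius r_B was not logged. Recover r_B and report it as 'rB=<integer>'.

m = -28431
d = (-4, -20);  v_rel = (9, 0),  |v_rel|² = 81
v_rel×d = (9)·(-20) − (0)·(-4) = -180
since m = R²·81 − (-180)²:  R² = (32400 + -28431) / 81 = 49
R = √49 = 7  ⇒  r_B = 7 − 1 = 6

rB=6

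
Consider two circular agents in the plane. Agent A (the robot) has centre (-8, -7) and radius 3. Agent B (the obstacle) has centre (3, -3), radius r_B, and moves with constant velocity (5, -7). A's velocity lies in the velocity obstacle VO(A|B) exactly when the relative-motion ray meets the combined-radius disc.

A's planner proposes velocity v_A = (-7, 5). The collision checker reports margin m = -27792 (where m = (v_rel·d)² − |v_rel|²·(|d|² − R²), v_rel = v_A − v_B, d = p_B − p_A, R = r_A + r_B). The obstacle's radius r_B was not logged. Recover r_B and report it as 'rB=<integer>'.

m = -27792
d = (11, 4);  v_rel = (-12, 12),  |v_rel|² = 288
v_rel×d = (-12)·(4) − (12)·(11) = -180
since m = R²·288 − (-180)²:  R² = (32400 + -27792) / 288 = 16
R = √16 = 4  ⇒  r_B = 4 − 3 = 1

rB=1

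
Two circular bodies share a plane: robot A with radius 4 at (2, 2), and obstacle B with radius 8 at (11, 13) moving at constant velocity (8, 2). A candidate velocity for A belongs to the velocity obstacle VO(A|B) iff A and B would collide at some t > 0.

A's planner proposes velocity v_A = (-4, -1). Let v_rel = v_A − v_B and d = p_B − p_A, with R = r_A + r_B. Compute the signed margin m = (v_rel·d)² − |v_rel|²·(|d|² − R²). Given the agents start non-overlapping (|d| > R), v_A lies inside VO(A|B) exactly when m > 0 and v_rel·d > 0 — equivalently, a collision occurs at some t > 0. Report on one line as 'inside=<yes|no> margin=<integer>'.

d = (9, 11),  |d|² = 202;  R = 4+8 = 12,  c = 202−12² = 58
v_rel = (-12, -3),  |v_rel|² = 153;  v_rel·d = (-12)·(9) + (-3)·(11) = -141
153·t² + 282·t + 58 = 0  ⇒  m = (-141)² − 153·58 = 11007
m = 11007 > 0,  v_rel·d = -141 < 0  ⇒  outside

inside=no margin=11007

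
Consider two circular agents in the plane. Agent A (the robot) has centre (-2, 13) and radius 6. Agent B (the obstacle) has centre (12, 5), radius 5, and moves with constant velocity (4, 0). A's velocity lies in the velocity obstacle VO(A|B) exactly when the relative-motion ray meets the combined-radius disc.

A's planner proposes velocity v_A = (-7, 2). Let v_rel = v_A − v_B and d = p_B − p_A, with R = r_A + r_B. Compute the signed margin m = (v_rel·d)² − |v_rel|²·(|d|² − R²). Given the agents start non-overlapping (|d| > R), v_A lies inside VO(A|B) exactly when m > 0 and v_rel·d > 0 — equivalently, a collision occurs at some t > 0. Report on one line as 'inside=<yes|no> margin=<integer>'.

d = (14, -8),  |d|² = 260;  R = 6+5 = 11,  c = 260−11² = 139
v_rel = (-11, 2),  |v_rel|² = 125;  v_rel·d = (-11)·(14) + (2)·(-8) = -170
125·t² + 340·t + 139 = 0  ⇒  m = (-170)² − 125·139 = 11525
m = 11525 > 0,  v_rel·d = -170 < 0  ⇒  outside

inside=no margin=11525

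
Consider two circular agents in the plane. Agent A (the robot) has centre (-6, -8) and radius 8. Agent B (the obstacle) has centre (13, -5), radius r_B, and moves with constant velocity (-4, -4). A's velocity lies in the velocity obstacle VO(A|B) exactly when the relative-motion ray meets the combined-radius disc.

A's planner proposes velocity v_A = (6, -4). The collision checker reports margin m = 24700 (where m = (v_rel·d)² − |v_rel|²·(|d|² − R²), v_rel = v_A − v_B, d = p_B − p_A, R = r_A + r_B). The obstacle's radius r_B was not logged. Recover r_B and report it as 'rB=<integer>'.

m = 24700
d = (19, 3);  v_rel = (10, 0),  |v_rel|² = 100
v_rel×d = (10)·(3) − (0)·(19) = 30
since m = R²·100 − 30²:  R² = (900 + 24700) / 100 = 256
R = √256 = 16  ⇒  r_B = 16 − 8 = 8

rB=8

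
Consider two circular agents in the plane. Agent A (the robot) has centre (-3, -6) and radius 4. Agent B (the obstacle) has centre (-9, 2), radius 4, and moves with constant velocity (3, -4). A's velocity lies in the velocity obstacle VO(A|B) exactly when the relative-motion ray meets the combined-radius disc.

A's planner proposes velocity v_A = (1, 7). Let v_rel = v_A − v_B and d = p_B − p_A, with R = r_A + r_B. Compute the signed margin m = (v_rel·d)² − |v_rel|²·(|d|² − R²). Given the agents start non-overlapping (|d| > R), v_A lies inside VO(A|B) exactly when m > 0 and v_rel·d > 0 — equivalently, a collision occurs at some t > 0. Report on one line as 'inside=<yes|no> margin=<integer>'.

d = (-6, 8),  |d|² = 100;  R = 4+4 = 8,  c = 100−8² = 36
v_rel = (-2, 11),  |v_rel|² = 125;  v_rel·d = (-2)·(-6) + (11)·(8) = 100
125·t² − 200·t + 36 = 0  ⇒  m = 100² − 125·36 = 5500
m = 5500 > 0,  v_rel·d = 100 > 0  ⇒  inside

inside=yes margin=5500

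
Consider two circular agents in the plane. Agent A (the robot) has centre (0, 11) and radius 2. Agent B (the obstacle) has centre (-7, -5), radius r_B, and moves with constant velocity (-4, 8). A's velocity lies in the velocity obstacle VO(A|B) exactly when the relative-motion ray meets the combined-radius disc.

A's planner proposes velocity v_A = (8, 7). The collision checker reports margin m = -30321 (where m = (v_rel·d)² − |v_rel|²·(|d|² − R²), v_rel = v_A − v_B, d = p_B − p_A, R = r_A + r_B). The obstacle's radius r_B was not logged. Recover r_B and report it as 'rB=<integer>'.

m = -30321
d = (-7, -16);  v_rel = (12, -1),  |v_rel|² = 145
v_rel×d = (12)·(-16) − (-1)·(-7) = -199
since m = R²·145 − (-199)²:  R² = (39601 + -30321) / 145 = 64
R = √64 = 8  ⇒  r_B = 8 − 2 = 6

rB=6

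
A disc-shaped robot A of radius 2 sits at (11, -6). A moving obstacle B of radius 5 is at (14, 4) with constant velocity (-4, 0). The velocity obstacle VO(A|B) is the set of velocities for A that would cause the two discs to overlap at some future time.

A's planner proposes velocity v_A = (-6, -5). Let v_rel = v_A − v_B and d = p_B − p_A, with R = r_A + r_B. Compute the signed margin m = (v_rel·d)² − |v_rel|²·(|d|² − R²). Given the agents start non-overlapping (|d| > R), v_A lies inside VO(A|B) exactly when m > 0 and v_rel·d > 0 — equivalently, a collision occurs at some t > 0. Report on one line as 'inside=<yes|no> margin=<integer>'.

d = (3, 10),  |d|² = 109;  R = 2+5 = 7,  c = 109−7² = 60
v_rel = (-2, -5),  |v_rel|² = 29;  v_rel·d = (-2)·(3) + (-5)·(10) = -56
29·t² + 112·t + 60 = 0  ⇒  m = (-56)² − 29·60 = 1396
m = 1396 > 0,  v_rel·d = -56 < 0  ⇒  outside

inside=no margin=1396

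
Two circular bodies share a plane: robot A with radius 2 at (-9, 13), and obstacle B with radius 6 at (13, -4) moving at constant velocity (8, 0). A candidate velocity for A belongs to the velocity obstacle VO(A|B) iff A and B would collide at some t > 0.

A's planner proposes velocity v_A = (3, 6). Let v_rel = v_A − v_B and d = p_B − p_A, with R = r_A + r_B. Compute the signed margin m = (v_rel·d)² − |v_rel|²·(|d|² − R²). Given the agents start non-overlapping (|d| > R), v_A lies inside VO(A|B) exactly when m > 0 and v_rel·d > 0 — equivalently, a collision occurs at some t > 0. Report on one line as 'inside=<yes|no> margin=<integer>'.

d = (22, -17),  |d|² = 773;  R = 2+6 = 8,  c = 773−8² = 709
v_rel = (-5, 6),  |v_rel|² = 61;  v_rel·d = (-5)·(22) + (6)·(-17) = -212
61·t² + 424·t + 709 = 0  ⇒  m = (-212)² − 61·709 = 1695
m = 1695 > 0,  v_rel·d = -212 < 0  ⇒  outside

inside=no margin=1695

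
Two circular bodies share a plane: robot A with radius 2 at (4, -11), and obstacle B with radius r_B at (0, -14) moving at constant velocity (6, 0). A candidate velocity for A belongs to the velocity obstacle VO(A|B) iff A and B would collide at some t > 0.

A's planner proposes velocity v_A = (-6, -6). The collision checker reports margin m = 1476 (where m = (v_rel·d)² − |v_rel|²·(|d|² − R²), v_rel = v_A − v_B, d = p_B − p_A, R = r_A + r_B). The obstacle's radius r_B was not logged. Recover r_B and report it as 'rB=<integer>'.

m = 1476
d = (-4, -3);  v_rel = (-12, -6),  |v_rel|² = 180
v_rel×d = (-12)·(-3) − (-6)·(-4) = 12
since m = R²·180 − 12²:  R² = (144 + 1476) / 180 = 9
R = √9 = 3  ⇒  r_B = 3 − 2 = 1

rB=1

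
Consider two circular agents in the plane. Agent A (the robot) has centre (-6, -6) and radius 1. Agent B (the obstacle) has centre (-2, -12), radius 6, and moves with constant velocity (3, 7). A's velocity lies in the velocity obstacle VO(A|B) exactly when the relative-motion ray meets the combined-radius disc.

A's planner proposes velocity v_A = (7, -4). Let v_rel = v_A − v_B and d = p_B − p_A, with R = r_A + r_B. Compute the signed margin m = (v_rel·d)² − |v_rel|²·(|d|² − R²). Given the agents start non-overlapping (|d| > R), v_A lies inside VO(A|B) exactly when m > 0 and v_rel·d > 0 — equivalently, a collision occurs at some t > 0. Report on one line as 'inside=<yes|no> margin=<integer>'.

d = (4, -6),  |d|² = 52;  R = 1+6 = 7,  c = 52−7² = 3
v_rel = (4, -11),  |v_rel|² = 137;  v_rel·d = (4)·(4) + (-11)·(-6) = 82
137·t² − 164·t + 3 = 0  ⇒  m = 82² − 137·3 = 6313
m = 6313 > 0,  v_rel·d = 82 > 0  ⇒  inside

inside=yes margin=6313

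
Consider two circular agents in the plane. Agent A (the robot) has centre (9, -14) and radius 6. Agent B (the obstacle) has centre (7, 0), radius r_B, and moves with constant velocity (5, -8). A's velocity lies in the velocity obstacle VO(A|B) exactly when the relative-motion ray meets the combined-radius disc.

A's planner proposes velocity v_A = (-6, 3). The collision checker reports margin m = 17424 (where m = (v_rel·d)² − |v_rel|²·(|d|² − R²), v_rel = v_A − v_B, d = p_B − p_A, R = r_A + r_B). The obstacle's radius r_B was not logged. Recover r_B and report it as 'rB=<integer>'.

m = 17424
d = (-2, 14);  v_rel = (-11, 11),  |v_rel|² = 242
v_rel×d = (-11)·(14) − (11)·(-2) = -132
since m = R²·242 − (-132)²:  R² = (17424 + 17424) / 242 = 144
R = √144 = 12  ⇒  r_B = 12 − 6 = 6

rB=6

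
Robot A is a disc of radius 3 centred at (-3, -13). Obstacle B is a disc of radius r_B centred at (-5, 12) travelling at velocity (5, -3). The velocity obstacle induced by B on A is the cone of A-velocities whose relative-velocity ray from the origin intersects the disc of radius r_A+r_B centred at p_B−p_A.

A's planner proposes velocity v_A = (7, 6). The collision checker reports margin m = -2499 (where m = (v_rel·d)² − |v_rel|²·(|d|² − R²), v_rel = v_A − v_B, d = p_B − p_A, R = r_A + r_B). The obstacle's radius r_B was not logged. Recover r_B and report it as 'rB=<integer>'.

m = -2499
d = (-2, 25);  v_rel = (2, 9),  |v_rel|² = 85
v_rel×d = (2)·(25) − (9)·(-2) = 68
since m = R²·85 − 68²:  R² = (4624 + -2499) / 85 = 25
R = √25 = 5  ⇒  r_B = 5 − 3 = 2

rB=2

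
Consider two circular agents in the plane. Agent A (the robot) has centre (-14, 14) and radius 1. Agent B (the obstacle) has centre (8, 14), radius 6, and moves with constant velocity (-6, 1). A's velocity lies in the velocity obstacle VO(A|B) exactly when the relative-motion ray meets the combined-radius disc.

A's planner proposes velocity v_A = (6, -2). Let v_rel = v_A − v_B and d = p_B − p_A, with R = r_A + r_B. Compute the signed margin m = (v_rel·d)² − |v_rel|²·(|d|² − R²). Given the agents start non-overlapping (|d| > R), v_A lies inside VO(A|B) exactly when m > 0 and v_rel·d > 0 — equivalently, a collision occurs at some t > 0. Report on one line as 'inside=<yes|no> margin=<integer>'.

d = (22, 0),  |d|² = 484;  R = 1+6 = 7,  c = 484−7² = 435
v_rel = (12, -3),  |v_rel|² = 153;  v_rel·d = (12)·(22) + (-3)·(0) = 264
153·t² − 528·t + 435 = 0  ⇒  m = 264² − 153·435 = 3141
m = 3141 > 0,  v_rel·d = 264 > 0  ⇒  inside

inside=yes margin=3141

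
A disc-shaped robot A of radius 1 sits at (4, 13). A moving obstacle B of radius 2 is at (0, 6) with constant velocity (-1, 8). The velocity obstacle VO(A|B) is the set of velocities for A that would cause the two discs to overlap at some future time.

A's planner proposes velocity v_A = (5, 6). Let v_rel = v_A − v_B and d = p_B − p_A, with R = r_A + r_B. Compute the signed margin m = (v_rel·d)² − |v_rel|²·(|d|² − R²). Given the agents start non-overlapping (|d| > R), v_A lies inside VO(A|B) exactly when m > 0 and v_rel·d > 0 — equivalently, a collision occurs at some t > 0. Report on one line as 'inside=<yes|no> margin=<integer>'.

d = (-4, -7),  |d|² = 65;  R = 1+2 = 3,  c = 65−3² = 56
v_rel = (6, -2),  |v_rel|² = 40;  v_rel·d = (6)·(-4) + (-2)·(-7) = -10
40·t² + 20·t + 56 = 0  ⇒  m = (-10)² − 40·56 = -2140
m = -2140 < 0,  v_rel·d = -10 < 0  ⇒  outside

inside=no margin=-2140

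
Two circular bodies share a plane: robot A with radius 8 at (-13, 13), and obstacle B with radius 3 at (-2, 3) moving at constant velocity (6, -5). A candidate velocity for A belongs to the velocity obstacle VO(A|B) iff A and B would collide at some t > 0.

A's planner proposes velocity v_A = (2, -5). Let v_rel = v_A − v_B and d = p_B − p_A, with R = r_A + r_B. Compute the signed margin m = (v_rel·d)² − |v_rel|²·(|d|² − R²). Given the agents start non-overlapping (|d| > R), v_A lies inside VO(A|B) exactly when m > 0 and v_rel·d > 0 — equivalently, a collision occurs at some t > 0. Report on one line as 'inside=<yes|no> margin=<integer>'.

d = (11, -10),  |d|² = 221;  R = 8+3 = 11,  c = 221−11² = 100
v_rel = (-4, 0),  |v_rel|² = 16;  v_rel·d = (-4)·(11) + (0)·(-10) = -44
16·t² + 88·t + 100 = 0  ⇒  m = (-44)² − 16·100 = 336
m = 336 > 0,  v_rel·d = -44 < 0  ⇒  outside

inside=no margin=336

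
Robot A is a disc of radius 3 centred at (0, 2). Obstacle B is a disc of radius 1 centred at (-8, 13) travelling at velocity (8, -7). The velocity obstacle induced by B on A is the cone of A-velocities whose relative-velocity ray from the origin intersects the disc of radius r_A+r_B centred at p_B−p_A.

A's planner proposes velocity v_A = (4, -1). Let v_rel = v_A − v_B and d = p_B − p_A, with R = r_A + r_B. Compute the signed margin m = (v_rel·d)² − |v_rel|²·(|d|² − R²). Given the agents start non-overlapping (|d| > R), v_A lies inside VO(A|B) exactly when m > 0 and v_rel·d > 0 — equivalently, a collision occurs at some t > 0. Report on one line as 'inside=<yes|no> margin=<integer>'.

d = (-8, 11),  |d|² = 185;  R = 3+1 = 4,  c = 185−4² = 169
v_rel = (-4, 6),  |v_rel|² = 52;  v_rel·d = (-4)·(-8) + (6)·(11) = 98
52·t² − 196·t + 169 = 0  ⇒  m = 98² − 52·169 = 816
m = 816 > 0,  v_rel·d = 98 > 0  ⇒  inside

inside=yes margin=816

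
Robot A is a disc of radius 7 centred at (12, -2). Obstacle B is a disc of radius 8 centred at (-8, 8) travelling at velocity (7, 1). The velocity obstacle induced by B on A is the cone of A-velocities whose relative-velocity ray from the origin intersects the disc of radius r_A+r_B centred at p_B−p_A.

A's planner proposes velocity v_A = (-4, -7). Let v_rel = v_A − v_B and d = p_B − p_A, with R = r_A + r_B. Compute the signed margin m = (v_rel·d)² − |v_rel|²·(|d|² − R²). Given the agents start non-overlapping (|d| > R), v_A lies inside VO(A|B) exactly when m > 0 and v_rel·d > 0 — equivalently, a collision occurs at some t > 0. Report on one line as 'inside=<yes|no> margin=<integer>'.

d = (-20, 10),  |d|² = 500;  R = 7+8 = 15,  c = 500−15² = 275
v_rel = (-11, -8),  |v_rel|² = 185;  v_rel·d = (-11)·(-20) + (-8)·(10) = 140
185·t² − 280·t + 275 = 0  ⇒  m = 140² − 185·275 = -31275
m = -31275 < 0,  v_rel·d = 140 > 0  ⇒  outside

inside=no margin=-31275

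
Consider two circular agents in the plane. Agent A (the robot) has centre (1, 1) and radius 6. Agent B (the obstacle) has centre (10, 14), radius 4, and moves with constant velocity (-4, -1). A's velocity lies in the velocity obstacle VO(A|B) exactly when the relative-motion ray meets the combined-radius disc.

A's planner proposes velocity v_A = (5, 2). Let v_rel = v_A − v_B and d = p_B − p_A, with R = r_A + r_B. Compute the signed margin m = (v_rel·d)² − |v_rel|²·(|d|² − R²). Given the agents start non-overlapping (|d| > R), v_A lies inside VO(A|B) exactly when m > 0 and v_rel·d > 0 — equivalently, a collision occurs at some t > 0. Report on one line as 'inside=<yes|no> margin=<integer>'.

d = (9, 13),  |d|² = 250;  R = 6+4 = 10,  c = 250−10² = 150
v_rel = (9, 3),  |v_rel|² = 90;  v_rel·d = (9)·(9) + (3)·(13) = 120
90·t² − 240·t + 150 = 0  ⇒  m = 120² − 90·150 = 900
m = 900 > 0,  v_rel·d = 120 > 0  ⇒  inside

inside=yes margin=900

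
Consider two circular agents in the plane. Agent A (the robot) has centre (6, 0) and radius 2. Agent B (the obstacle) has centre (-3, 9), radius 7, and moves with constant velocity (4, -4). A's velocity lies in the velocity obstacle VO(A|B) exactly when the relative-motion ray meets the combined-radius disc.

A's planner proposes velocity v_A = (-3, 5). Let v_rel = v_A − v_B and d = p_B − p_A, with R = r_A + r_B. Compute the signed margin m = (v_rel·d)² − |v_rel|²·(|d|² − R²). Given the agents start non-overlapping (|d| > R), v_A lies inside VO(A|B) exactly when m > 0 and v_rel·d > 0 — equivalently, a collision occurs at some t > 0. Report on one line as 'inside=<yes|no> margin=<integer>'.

d = (-9, 9),  |d|² = 162;  R = 2+7 = 9,  c = 162−9² = 81
v_rel = (-7, 9),  |v_rel|² = 130;  v_rel·d = (-7)·(-9) + (9)·(9) = 144
130·t² − 288·t + 81 = 0  ⇒  m = 144² − 130·81 = 10206
m = 10206 > 0,  v_rel·d = 144 > 0  ⇒  inside

inside=yes margin=10206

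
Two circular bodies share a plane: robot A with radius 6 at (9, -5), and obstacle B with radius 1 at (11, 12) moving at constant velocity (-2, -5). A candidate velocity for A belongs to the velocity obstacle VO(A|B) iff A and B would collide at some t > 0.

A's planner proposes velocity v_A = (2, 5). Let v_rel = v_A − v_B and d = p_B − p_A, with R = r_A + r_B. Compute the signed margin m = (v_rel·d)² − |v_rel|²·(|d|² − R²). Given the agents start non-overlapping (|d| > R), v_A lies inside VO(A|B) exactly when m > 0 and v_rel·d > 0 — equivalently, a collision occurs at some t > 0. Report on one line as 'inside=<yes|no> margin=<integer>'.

d = (2, 17),  |d|² = 293;  R = 6+1 = 7,  c = 293−7² = 244
v_rel = (4, 10),  |v_rel|² = 116;  v_rel·d = (4)·(2) + (10)·(17) = 178
116·t² − 356·t + 244 = 0  ⇒  m = 178² − 116·244 = 3380
m = 3380 > 0,  v_rel·d = 178 > 0  ⇒  inside

inside=yes margin=3380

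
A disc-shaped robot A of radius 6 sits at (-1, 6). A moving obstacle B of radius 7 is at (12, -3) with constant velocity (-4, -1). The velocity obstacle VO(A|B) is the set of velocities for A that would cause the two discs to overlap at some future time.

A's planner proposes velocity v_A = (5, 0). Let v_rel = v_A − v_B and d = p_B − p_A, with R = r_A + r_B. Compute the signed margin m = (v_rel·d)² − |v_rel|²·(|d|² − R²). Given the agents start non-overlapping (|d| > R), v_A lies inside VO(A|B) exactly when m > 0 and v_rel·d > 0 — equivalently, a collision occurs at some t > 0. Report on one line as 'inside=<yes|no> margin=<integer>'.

d = (13, -9),  |d|² = 250;  R = 6+7 = 13,  c = 250−13² = 81
v_rel = (9, 1),  |v_rel|² = 82;  v_rel·d = (9)·(13) + (1)·(-9) = 108
82·t² − 216·t + 81 = 0  ⇒  m = 108² − 82·81 = 5022
m = 5022 > 0,  v_rel·d = 108 > 0  ⇒  inside

inside=yes margin=5022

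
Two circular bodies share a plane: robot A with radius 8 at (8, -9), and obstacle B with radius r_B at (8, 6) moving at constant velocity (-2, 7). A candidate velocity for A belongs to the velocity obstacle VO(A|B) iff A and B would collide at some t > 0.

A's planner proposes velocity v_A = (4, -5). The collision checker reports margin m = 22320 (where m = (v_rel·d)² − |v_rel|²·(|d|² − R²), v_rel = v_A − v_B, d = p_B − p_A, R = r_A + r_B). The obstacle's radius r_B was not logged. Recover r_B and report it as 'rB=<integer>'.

m = 22320
d = (0, 15);  v_rel = (6, -12),  |v_rel|² = 180
v_rel×d = (6)·(15) − (-12)·(0) = 90
since m = R²·180 − 90²:  R² = (8100 + 22320) / 180 = 169
R = √169 = 13  ⇒  r_B = 13 − 8 = 5

rB=5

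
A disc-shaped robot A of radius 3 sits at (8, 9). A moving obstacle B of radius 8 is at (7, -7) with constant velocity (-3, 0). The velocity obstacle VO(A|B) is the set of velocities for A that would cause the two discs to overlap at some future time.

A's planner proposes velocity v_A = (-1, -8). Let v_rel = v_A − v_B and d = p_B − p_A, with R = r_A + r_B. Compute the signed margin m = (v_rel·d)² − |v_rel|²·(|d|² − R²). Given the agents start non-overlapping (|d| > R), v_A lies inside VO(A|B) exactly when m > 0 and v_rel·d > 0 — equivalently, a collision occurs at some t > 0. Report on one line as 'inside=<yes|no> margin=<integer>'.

d = (-1, -16),  |d|² = 257;  R = 3+8 = 11,  c = 257−11² = 136
v_rel = (2, -8),  |v_rel|² = 68;  v_rel·d = (2)·(-1) + (-8)·(-16) = 126
68·t² − 252·t + 136 = 0  ⇒  m = 126² − 68·136 = 6628
m = 6628 > 0,  v_rel·d = 126 > 0  ⇒  inside

inside=yes margin=6628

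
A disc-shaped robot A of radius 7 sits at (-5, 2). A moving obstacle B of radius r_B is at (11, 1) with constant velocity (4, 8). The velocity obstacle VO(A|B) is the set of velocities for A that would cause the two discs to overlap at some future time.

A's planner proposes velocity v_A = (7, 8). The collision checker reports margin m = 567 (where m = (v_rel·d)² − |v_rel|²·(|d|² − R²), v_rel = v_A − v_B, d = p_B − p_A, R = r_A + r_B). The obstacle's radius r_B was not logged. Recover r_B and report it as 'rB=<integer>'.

m = 567
d = (16, -1);  v_rel = (3, 0),  |v_rel|² = 9
v_rel×d = (3)·(-1) − (0)·(16) = -3
since m = R²·9 − (-3)²:  R² = (9 + 567) / 9 = 64
R = √64 = 8  ⇒  r_B = 8 − 7 = 1

rB=1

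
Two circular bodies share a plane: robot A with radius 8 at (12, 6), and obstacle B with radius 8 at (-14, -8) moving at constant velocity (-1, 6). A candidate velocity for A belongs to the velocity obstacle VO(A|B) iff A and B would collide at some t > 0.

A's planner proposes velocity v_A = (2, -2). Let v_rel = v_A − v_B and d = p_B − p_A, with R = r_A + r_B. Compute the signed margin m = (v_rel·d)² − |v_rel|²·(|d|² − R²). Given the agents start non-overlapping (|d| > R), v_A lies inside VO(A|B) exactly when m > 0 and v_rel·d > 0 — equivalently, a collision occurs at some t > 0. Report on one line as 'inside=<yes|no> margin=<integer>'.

d = (-26, -14),  |d|² = 872;  R = 8+8 = 16,  c = 872−16² = 616
v_rel = (3, -8),  |v_rel|² = 73;  v_rel·d = (3)·(-26) + (-8)·(-14) = 34
73·t² − 68·t + 616 = 0  ⇒  m = 34² − 73·616 = -43812
m = -43812 < 0,  v_rel·d = 34 > 0  ⇒  outside

inside=no margin=-43812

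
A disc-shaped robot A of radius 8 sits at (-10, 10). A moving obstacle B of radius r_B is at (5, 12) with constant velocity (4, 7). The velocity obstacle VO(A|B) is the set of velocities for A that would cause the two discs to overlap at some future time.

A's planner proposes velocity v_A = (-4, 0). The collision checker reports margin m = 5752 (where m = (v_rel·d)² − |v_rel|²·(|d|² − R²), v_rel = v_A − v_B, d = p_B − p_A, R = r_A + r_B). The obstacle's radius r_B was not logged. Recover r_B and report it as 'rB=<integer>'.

m = 5752
d = (15, 2);  v_rel = (-8, -7),  |v_rel|² = 113
v_rel×d = (-8)·(2) − (-7)·(15) = 89
since m = R²·113 − 89²:  R² = (7921 + 5752) / 113 = 121
R = √121 = 11  ⇒  r_B = 11 − 8 = 3

rB=3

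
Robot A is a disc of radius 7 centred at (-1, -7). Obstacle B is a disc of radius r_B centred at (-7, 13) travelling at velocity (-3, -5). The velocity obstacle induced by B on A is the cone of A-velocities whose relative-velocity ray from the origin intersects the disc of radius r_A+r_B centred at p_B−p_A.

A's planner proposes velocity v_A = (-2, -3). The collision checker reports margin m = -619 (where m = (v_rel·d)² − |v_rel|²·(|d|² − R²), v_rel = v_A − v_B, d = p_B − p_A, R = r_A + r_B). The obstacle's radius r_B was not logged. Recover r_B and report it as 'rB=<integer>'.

m = -619
d = (-6, 20);  v_rel = (1, 2),  |v_rel|² = 5
v_rel×d = (1)·(20) − (2)·(-6) = 32
since m = R²·5 − 32²:  R² = (1024 + -619) / 5 = 81
R = √81 = 9  ⇒  r_B = 9 − 7 = 2

rB=2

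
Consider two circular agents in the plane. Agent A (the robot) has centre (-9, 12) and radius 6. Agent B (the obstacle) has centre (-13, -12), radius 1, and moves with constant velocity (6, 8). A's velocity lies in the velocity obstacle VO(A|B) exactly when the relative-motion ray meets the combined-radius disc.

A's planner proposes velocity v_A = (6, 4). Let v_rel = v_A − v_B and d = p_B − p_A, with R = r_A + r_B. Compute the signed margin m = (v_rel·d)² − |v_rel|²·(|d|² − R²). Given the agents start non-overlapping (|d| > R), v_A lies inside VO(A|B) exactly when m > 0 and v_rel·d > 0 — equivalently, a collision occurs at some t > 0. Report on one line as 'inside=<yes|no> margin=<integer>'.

d = (-4, -24),  |d|² = 592;  R = 6+1 = 7,  c = 592−7² = 543
v_rel = (0, -4),  |v_rel|² = 16;  v_rel·d = (0)·(-4) + (-4)·(-24) = 96
16·t² − 192·t + 543 = 0  ⇒  m = 96² − 16·543 = 528
m = 528 > 0,  v_rel·d = 96 > 0  ⇒  inside

inside=yes margin=528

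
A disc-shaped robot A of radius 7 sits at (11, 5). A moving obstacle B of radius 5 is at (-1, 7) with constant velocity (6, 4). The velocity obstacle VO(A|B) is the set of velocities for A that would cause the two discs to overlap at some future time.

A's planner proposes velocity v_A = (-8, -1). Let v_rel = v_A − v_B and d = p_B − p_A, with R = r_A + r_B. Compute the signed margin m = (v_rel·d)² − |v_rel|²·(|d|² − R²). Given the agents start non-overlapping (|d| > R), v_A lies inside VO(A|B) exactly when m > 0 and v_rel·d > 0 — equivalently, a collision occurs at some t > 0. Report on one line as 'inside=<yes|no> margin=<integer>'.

d = (-12, 2),  |d|² = 148;  R = 7+5 = 12,  c = 148−12² = 4
v_rel = (-14, -5),  |v_rel|² = 221;  v_rel·d = (-14)·(-12) + (-5)·(2) = 158
221·t² − 316·t + 4 = 0  ⇒  m = 158² − 221·4 = 24080
m = 24080 > 0,  v_rel·d = 158 > 0  ⇒  inside

inside=yes margin=24080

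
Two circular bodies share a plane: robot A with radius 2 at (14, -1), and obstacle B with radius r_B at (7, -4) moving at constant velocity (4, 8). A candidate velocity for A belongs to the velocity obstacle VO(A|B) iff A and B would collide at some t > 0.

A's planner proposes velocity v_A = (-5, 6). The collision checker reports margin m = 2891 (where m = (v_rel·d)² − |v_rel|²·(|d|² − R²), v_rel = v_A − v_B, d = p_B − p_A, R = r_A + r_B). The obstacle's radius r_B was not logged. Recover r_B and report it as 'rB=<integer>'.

m = 2891
d = (-7, -3);  v_rel = (-9, -2),  |v_rel|² = 85
v_rel×d = (-9)·(-3) − (-2)·(-7) = 13
since m = R²·85 − 13²:  R² = (169 + 2891) / 85 = 36
R = √36 = 6  ⇒  r_B = 6 − 2 = 4

rB=4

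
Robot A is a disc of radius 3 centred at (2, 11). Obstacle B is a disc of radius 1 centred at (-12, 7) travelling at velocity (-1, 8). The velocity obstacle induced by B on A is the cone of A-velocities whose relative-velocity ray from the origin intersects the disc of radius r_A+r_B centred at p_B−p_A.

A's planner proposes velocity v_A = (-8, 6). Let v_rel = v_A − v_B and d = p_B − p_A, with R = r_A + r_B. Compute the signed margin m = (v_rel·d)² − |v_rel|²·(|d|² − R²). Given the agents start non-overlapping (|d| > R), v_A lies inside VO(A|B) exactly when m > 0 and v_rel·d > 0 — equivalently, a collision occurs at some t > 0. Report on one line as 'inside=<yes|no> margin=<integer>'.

d = (-14, -4),  |d|² = 212;  R = 3+1 = 4,  c = 212−4² = 196
v_rel = (-7, -2),  |v_rel|² = 53;  v_rel·d = (-7)·(-14) + (-2)·(-4) = 106
53·t² − 212·t + 196 = 0  ⇒  m = 106² − 53·196 = 848
m = 848 > 0,  v_rel·d = 106 > 0  ⇒  inside

inside=yes margin=848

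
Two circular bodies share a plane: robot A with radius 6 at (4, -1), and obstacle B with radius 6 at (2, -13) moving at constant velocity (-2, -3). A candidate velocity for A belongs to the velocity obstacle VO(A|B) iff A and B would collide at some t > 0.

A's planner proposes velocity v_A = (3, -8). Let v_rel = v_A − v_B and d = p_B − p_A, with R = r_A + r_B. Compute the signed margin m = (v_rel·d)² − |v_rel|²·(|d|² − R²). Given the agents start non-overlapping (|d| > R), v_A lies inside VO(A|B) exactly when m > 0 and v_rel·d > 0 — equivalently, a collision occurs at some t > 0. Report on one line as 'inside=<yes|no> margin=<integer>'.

d = (-2, -12),  |d|² = 148;  R = 6+6 = 12,  c = 148−12² = 4
v_rel = (5, -5),  |v_rel|² = 50;  v_rel·d = (5)·(-2) + (-5)·(-12) = 50
50·t² − 100·t + 4 = 0  ⇒  m = 50² − 50·4 = 2300
m = 2300 > 0,  v_rel·d = 50 > 0  ⇒  inside

inside=yes margin=2300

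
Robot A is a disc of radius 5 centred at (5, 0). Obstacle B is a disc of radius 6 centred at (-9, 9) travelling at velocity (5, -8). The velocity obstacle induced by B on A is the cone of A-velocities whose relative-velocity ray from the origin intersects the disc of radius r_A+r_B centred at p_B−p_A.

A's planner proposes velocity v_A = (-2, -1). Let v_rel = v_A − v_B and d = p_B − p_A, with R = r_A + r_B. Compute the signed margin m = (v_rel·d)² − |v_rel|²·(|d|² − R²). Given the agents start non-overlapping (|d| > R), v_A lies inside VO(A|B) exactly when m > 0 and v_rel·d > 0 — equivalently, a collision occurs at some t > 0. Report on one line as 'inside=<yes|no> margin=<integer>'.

d = (-14, 9),  |d|² = 277;  R = 5+6 = 11,  c = 277−11² = 156
v_rel = (-7, 7),  |v_rel|² = 98;  v_rel·d = (-7)·(-14) + (7)·(9) = 161
98·t² − 322·t + 156 = 0  ⇒  m = 161² − 98·156 = 10633
m = 10633 > 0,  v_rel·d = 161 > 0  ⇒  inside

inside=yes margin=10633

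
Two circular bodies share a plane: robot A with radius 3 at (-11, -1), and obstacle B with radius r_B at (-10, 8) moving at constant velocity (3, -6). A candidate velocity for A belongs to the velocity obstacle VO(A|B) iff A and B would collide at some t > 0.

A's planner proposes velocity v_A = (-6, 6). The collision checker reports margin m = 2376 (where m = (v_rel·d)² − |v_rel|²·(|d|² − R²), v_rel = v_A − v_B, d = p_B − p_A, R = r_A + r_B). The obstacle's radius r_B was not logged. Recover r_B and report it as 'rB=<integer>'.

m = 2376
d = (1, 9);  v_rel = (-9, 12),  |v_rel|² = 225
v_rel×d = (-9)·(9) − (12)·(1) = -93
since m = R²·225 − (-93)²:  R² = (8649 + 2376) / 225 = 49
R = √49 = 7  ⇒  r_B = 7 − 3 = 4

rB=4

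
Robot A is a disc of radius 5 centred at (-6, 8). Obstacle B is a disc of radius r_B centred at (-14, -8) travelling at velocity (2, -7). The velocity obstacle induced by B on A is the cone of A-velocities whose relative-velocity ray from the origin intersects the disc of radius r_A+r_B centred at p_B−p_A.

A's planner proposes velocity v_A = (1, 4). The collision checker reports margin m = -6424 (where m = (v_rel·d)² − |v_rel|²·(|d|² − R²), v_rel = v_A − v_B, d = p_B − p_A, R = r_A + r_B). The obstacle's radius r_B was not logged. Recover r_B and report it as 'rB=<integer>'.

m = -6424
d = (-8, -16);  v_rel = (-1, 11),  |v_rel|² = 122
v_rel×d = (-1)·(-16) − (11)·(-8) = 104
since m = R²·122 − 104²:  R² = (10816 + -6424) / 122 = 36
R = √36 = 6  ⇒  r_B = 6 − 5 = 1

rB=1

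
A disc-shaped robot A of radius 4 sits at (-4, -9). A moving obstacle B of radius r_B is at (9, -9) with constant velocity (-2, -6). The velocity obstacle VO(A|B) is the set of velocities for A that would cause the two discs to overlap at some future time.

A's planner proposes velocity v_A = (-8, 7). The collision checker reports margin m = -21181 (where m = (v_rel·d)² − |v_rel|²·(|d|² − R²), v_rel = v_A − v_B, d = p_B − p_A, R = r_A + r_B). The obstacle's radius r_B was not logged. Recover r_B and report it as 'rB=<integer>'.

m = -21181
d = (13, 0);  v_rel = (-6, 13),  |v_rel|² = 205
v_rel×d = (-6)·(0) − (13)·(13) = -169
since m = R²·205 − (-169)²:  R² = (28561 + -21181) / 205 = 36
R = √36 = 6  ⇒  r_B = 6 − 4 = 2

rB=2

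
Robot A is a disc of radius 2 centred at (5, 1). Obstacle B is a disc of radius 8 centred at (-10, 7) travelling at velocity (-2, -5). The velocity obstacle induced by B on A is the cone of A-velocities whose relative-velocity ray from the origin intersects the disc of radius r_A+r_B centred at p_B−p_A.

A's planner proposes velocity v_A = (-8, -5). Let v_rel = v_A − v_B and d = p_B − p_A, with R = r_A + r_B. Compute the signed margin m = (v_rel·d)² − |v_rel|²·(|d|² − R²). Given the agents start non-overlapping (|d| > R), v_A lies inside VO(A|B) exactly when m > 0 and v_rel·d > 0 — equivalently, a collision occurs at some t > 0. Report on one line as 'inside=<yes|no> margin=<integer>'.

d = (-15, 6),  |d|² = 261;  R = 2+8 = 10,  c = 261−10² = 161
v_rel = (-6, 0),  |v_rel|² = 36;  v_rel·d = (-6)·(-15) + (0)·(6) = 90
36·t² − 180·t + 161 = 0  ⇒  m = 90² − 36·161 = 2304
m = 2304 > 0,  v_rel·d = 90 > 0  ⇒  inside

inside=yes margin=2304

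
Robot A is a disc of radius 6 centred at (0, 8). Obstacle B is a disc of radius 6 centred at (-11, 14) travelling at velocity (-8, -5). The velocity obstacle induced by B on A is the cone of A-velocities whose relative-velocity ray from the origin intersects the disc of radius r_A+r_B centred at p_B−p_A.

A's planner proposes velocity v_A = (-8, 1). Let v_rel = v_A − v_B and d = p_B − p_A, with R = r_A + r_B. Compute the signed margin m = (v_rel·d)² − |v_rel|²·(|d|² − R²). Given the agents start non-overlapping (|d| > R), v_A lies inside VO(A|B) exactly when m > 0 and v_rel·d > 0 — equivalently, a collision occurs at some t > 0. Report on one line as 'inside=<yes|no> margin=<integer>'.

d = (-11, 6),  |d|² = 157;  R = 6+6 = 12,  c = 157−12² = 13
v_rel = (0, 6),  |v_rel|² = 36;  v_rel·d = (0)·(-11) + (6)·(6) = 36
36·t² − 72·t + 13 = 0  ⇒  m = 36² − 36·13 = 828
m = 828 > 0,  v_rel·d = 36 > 0  ⇒  inside

inside=yes margin=828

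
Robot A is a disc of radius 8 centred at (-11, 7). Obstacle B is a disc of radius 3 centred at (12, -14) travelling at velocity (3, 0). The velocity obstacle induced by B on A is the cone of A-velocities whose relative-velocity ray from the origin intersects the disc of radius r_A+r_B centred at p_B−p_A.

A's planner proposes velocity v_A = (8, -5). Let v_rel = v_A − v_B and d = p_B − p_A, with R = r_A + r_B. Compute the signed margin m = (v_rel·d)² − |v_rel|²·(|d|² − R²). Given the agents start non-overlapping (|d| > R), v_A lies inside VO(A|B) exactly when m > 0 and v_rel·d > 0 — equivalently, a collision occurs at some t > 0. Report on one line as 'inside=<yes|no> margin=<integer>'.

d = (23, -21),  |d|² = 970;  R = 8+3 = 11,  c = 970−11² = 849
v_rel = (5, -5),  |v_rel|² = 50;  v_rel·d = (5)·(23) + (-5)·(-21) = 220
50·t² − 440·t + 849 = 0  ⇒  m = 220² − 50·849 = 5950
m = 5950 > 0,  v_rel·d = 220 > 0  ⇒  inside

inside=yes margin=5950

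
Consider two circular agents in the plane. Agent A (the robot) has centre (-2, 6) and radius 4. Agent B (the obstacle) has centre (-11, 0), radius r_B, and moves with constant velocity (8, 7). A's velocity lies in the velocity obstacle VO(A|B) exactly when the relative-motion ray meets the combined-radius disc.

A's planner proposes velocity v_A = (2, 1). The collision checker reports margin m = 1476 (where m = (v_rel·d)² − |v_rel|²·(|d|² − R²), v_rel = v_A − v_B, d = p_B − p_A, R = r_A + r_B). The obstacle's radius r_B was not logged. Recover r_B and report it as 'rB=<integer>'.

m = 1476
d = (-9, -6);  v_rel = (-6, -6),  |v_rel|² = 72
v_rel×d = (-6)·(-6) − (-6)·(-9) = -18
since m = R²·72 − (-18)²:  R² = (324 + 1476) / 72 = 25
R = √25 = 5  ⇒  r_B = 5 − 4 = 1

rB=1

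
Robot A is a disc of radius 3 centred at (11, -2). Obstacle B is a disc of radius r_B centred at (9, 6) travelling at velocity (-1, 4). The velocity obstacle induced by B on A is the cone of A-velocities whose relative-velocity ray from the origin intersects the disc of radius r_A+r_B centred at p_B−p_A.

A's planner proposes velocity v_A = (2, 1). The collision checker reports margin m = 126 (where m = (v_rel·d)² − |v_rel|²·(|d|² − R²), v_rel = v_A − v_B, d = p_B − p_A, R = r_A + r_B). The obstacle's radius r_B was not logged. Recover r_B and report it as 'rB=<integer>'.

m = 126
d = (-2, 8);  v_rel = (3, -3),  |v_rel|² = 18
v_rel×d = (3)·(8) − (-3)·(-2) = 18
since m = R²·18 − 18²:  R² = (324 + 126) / 18 = 25
R = √25 = 5  ⇒  r_B = 5 − 3 = 2

rB=2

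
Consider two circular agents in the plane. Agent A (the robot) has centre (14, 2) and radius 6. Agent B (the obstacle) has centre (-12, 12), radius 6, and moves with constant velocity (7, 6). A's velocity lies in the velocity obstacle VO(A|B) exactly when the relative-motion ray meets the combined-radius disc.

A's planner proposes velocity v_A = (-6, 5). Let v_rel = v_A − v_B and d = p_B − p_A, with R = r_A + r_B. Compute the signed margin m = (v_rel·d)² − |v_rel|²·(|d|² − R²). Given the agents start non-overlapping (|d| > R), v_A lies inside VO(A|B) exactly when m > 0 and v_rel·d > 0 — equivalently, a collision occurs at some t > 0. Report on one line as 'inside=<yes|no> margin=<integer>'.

d = (-26, 10),  |d|² = 776;  R = 6+6 = 12,  c = 776−12² = 632
v_rel = (-13, -1),  |v_rel|² = 170;  v_rel·d = (-13)·(-26) + (-1)·(10) = 328
170·t² − 656·t + 632 = 0  ⇒  m = 328² − 170·632 = 144
m = 144 > 0,  v_rel·d = 328 > 0  ⇒  inside

inside=yes margin=144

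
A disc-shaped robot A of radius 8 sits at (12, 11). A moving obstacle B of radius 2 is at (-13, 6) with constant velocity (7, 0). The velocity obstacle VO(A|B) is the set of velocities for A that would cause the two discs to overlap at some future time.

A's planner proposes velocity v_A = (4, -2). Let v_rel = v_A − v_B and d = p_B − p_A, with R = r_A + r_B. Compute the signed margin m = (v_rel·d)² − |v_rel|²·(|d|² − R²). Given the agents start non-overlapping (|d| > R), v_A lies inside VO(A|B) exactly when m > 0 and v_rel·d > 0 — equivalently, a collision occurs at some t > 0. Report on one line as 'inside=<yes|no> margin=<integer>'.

d = (-25, -5),  |d|² = 650;  R = 8+2 = 10,  c = 650−10² = 550
v_rel = (-3, -2),  |v_rel|² = 13;  v_rel·d = (-3)·(-25) + (-2)·(-5) = 85
13·t² − 170·t + 550 = 0  ⇒  m = 85² − 13·550 = 75
m = 75 > 0,  v_rel·d = 85 > 0  ⇒  inside

inside=yes margin=75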